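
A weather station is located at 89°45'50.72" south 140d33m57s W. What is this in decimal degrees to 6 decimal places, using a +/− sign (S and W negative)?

-89.764089, -140.565833

Latitude: 89° + 45/60 + 50.72/3600 = 89 + 0.750000 + 0.014089 = 89.7640889
S → negative
λ: 140 + 33/60 + 57/3600 = 140.5658333
hemisphere W, so the sign is −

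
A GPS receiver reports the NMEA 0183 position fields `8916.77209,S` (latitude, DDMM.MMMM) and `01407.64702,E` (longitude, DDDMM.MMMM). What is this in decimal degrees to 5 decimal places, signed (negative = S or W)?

-89.27953, 14.12745

Lat: degrees = first 2 digits = 89, minutes = 16.77209; 89 + 16.77209/60 = 89.279535
S ⇒ negate
Longitude: split at 3 digits → 014° and 7.64702′; 14 + 7.64702/60 = 14.127450
E → positive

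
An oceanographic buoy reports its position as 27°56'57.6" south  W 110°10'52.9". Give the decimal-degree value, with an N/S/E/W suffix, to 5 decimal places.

27.94933° S, 110.18136° W

φ: 27 + 56/60 + 57.6/3600 = 27.949333
Longitude: 110° + 10/60 + 52.9/3600 = 110 + 0.166667 + 0.014694 = 110.181361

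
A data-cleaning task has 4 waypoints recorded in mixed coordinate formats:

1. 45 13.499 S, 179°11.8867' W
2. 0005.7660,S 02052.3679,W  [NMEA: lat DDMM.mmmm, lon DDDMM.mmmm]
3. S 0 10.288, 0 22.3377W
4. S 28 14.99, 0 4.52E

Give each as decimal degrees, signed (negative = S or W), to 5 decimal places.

Point 1:
  Latitude: 45 + 13.499/60 = 45.224983
  S → negative
  λ: 179 + 11.8867/60 = 179.198112
  hemisphere W, so the sign is −
Point 2:
  φ: split at 2 digits → 00° and 5.766′; 0 + 5.766/60 = 0.096100
  hemisphere S, so the sign is −
  Longitude: split at 3 digits → 020° and 52.3679′; 20 + 52.3679/60 = 20.872798
  hemisphere W, so the sign is −
Point 3:
  Latitude: 10.288′ = 0.171467°; total 0.171467
  hemisphere S, so the sign is −
  Longitude: 22.3377′ = 0.372295°; total 0.372295
  W ⇒ negate
Point 4:
  Latitude: 28 + 14.99/60 = 28.249833
  S ⇒ negate
  Longitude: 4.52′ = 0.075333°; total 0.075333
  E → positive

1. -45.22498, -179.19811
2. -0.09610, -20.87280
3. -0.17147, -0.37230
4. -28.24983, 0.07533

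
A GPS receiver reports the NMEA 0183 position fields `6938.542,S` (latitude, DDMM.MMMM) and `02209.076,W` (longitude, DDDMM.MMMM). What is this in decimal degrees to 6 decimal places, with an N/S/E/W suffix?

Latitude: split at 2 digits → 69° and 38.542′; 69 + 38.542/60 = 69.6423667
Lon: degrees = first 3 digits = 22, minutes = 9.076; 22 + 9.076/60 = 22.1512667

69.642367° S, 22.151267° W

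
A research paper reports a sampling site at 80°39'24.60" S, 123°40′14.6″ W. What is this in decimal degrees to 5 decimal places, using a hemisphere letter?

80.65683° S, 123.67072° W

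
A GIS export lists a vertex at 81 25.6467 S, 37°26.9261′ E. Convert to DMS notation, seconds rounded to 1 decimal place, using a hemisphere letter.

81°25′38.8″ S, 37°26′55.6″ E

Latitude: 25.64670′ → 25′ and 0.64670 × 60 = 38.802″
Longitude: 26.92610′ → 26′ and 0.92610 × 60 = 55.566″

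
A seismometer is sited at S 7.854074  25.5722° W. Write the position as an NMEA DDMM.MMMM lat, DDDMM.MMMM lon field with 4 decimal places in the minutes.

0751.2444,S / 02534.3320,W

Lat: fractional part 0.854074 → 51.244440 minutes
Lon: fractional part 0.572200 → 34.332000 minutes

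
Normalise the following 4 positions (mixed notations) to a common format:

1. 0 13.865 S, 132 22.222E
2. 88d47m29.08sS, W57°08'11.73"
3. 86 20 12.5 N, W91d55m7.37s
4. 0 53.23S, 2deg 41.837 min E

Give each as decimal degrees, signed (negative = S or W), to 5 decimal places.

1. -0.23108, 132.37037
2. -88.79141, -57.13659
3. 86.33681, -91.91871
4. -0.88717, 2.69728

Point 1:
  Latitude: 0 + 13.865/60 = 0.231083
  S → negative
  Lon: 132 + 22.222/60 = 132.370367
  E → positive
Point 2:
  φ: 47′ + 29.08″ = 47.48467′; 88 + 47.48467/60 = 88.791411
  S → negative
  λ: 8′ + 11.73″ = 8.19550′; 57 + 8.19550/60 = 57.136592
  W ⇒ negate
Point 3:
  φ: 86° + 20/60 + 12.5/3600 = 86 + 0.333333 + 0.003472 = 86.336806
  N → positive
  Lon: 55′ + 7.37″ = 55.12283′; 91 + 55.12283/60 = 91.918714
  hemisphere W, so the sign is −
Point 4:
  Lat: 0 + 53.23/60 = 0.887167
  hemisphere S, so the sign is −
  Lon: 41.837′ = 0.697283°; total 2.697283
  E ⇒ keep positive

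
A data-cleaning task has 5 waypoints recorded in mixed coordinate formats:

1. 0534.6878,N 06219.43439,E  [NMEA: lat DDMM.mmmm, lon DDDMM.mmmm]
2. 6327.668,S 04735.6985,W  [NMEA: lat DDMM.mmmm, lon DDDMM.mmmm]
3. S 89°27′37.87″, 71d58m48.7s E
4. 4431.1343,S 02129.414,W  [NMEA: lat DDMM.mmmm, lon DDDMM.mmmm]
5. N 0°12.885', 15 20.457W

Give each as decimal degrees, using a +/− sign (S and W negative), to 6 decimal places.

1. 5.578130, 62.323907
2. -63.461133, -47.594975
3. -89.460519, 71.980194
4. -44.518905, -21.490233
5. 0.214750, -15.340950

Point 1:
  φ: split at 2 digits → 05° and 34.6878′; 5 + 34.6878/60 = 5.5781300
  N ⇒ keep positive
  Lon: split at 3 digits → 062° and 19.43439′; 62 + 19.43439/60 = 62.3239065
  E → positive
Point 2:
  φ: split at 2 digits → 63° and 27.668′; 63 + 27.668/60 = 63.4611333
  S → negative
  λ: split at 3 digits → 047° and 35.6985′; 47 + 35.6985/60 = 47.5949750
  W → negative
Point 3:
  Lat: 27′ + 37.87″ = 27.63117′; 89 + 27.63117/60 = 89.4605194
  hemisphere S, so the sign is −
  Longitude: 71° + 58/60 + 48.7/3600 = 71 + 0.966667 + 0.013528 = 71.9801944
  E ⇒ keep positive
Point 4:
  Latitude: split at 2 digits → 44° and 31.1343′; 44 + 31.1343/60 = 44.5189050
  S ⇒ negate
  Longitude: split at 3 digits → 021° and 29.414′; 21 + 29.414/60 = 21.4902333
  hemisphere W, so the sign is −
Point 5:
  Latitude: 0 + 12.885/60 = 0.2147500
  N → positive
  Longitude: 15 + 20.457/60 = 15.3409500
  W ⇒ negate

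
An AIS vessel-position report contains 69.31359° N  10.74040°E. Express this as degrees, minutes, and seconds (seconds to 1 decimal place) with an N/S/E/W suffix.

Latitude: whole degrees 69; 18.81540′ → 18′ and 48.924″
Longitude: 0.740400° → 44.42400′; 0.42400 × 60 = 25.440″

69°18′48.9″ N, 10°44′25.4″ E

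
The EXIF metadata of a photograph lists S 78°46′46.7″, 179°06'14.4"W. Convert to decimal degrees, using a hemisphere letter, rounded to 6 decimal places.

78.779639° S, 179.104000° W

Latitude: 46′ + 46.7″ = 46.77833′; 78 + 46.77833/60 = 78.7796389
Longitude: 179° + 6/60 + 14.4/3600 = 179 + 0.100000 + 0.004000 = 179.1040000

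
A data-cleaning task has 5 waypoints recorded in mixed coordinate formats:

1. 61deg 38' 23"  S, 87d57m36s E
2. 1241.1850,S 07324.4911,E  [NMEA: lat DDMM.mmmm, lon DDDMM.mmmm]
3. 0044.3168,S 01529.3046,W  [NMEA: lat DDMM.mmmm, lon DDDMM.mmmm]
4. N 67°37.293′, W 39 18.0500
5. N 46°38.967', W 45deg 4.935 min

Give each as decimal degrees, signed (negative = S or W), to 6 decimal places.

1. -61.639722, 87.960000
2. -12.686417, 73.408185
3. -0.738613, -15.488410
4. 67.621550, -39.300833
5. 46.649450, -45.082250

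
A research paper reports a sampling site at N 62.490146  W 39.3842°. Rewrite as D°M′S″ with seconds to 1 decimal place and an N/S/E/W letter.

Latitude: 0.490146° → 29.40876′; 0.40876 × 60 = 24.526″
λ: 0.384200 × 60 = 23.05200′ → 23′, remainder × 60 = 3.120″

62°29′24.5″ N, 39°23′3.1″ W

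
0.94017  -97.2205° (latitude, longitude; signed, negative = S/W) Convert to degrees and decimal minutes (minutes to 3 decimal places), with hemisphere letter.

0° 56.410′ N, 97° 13.230′ W

Lat: fractional part 0.940170 → 56.41020 minutes
Longitude is negative → W; |value| = 97.220500
Lon: fractional part 0.220500 → 13.23000 minutes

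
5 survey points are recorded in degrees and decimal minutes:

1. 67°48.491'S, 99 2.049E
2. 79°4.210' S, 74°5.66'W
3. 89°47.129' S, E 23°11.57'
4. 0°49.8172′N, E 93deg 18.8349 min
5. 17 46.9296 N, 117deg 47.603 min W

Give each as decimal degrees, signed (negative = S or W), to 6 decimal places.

Point 1:
  Lat: 67 + 48.491/60 = 67.8081833
  S → negative
  λ: 99 + 2.049/60 = 99.0341500
  E → positive
Point 2:
  Lat: 79 + 4.21/60 = 79.0701667
  S → negative
  Lon: 5.66′ = 0.094333°; total 74.0943333
  W → negative
Point 3:
  Latitude: 47.129′ = 0.785483°; total 89.7854833
  S → negative
  Lon: 11.57′ = 0.192833°; total 23.1928333
  E ⇒ keep positive
Point 4:
  φ: 49.8172′ = 0.830287°; total 0.8302867
  N → positive
  λ: 18.8349′ = 0.313915°; total 93.3139150
  E ⇒ keep positive
Point 5:
  Latitude: 17 + 46.9296/60 = 17.7821600
  N → positive
  Longitude: 117 + 47.603/60 = 117.7933833
  W → negative

1. -67.808183, 99.034150
2. -79.070167, -74.094333
3. -89.785483, 23.192833
4. 0.830287, 93.313915
5. 17.782160, -117.793383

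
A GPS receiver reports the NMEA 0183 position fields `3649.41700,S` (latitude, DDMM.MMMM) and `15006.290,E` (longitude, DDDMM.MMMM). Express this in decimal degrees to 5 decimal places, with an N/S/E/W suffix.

φ: split at 2 digits → 36° and 49.417′; 36 + 49.417/60 = 36.823617
λ: degrees = first 3 digits = 150, minutes = 6.29; 150 + 6.29/60 = 150.104833

36.82362° S, 150.10483° E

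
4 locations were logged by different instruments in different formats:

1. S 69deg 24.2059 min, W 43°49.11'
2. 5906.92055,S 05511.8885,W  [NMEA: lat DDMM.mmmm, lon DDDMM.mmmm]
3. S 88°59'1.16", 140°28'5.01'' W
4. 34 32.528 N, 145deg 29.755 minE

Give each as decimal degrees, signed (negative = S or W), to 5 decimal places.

Point 1:
  φ: 24.2059′ = 0.403432°; total 69.403432
  hemisphere S, so the sign is −
  Longitude: 43 + 49.11/60 = 43.818500
  W ⇒ negate
Point 2:
  Latitude: degrees = first 2 digits = 59, minutes = 6.92055; 59 + 6.92055/60 = 59.115343
  S → negative
  λ: degrees = first 3 digits = 55, minutes = 11.8885; 55 + 11.8885/60 = 55.198142
  W → negative
Point 3:
  Lat: 88 + 59/60 + 1.16/3600 = 88.983656
  hemisphere S, so the sign is −
  Longitude: 140° + 28/60 + 5.01/3600 = 140 + 0.466667 + 0.001392 = 140.468058
  hemisphere W, so the sign is −
Point 4:
  φ: 34 + 32.528/60 = 34.542133
  N → positive
  Lon: 29.755′ = 0.495917°; total 145.495917
  E → positive

1. -69.40343, -43.81850
2. -59.11534, -55.19814
3. -88.98366, -140.46806
4. 34.54213, 145.49592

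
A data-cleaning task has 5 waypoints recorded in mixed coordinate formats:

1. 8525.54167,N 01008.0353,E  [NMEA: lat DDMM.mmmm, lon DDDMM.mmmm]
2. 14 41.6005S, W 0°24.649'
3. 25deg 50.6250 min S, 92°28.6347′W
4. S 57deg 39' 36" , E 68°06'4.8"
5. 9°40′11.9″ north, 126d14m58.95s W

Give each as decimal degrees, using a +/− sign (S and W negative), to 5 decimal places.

1. 85.42569, 10.13392
2. -14.69334, -0.41082
3. -25.84375, -92.47725
4. -57.66000, 68.10133
5. 9.66997, -126.24971

Point 1:
  Lat: split at 2 digits → 85° and 25.54167′; 85 + 25.54167/60 = 85.425695
  N → positive
  λ: degrees = first 3 digits = 10, minutes = 8.0353; 10 + 8.0353/60 = 10.133922
  E → positive
Point 2:
  Lat: 41.6005′ = 0.693342°; total 14.693342
  S → negative
  λ: 0 + 24.649/60 = 0.410817
  hemisphere W, so the sign is −
Point 3:
  Latitude: 50.625′ = 0.843750°; total 25.843750
  hemisphere S, so the sign is −
  Longitude: 28.6347′ = 0.477245°; total 92.477245
  W ⇒ negate
Point 4:
  φ: 57 + 39/60 + 36/3600 = 57.660000
  S → negative
  Lon: 68 + 6/60 + 4.8/3600 = 68.101333
  E → positive
Point 5:
  φ: 40′ + 11.9″ = 40.19833′; 9 + 40.19833/60 = 9.669972
  N → positive
  Longitude: 126° + 14/60 + 58.95/3600 = 126 + 0.233333 + 0.016375 = 126.249708
  W → negative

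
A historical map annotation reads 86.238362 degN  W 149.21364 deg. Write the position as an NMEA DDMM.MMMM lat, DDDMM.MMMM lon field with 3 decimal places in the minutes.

8614.302,N / 14912.818,W

φ: fractional part 0.238362 → 14.30172 minutes
Lon: 149° + 0.213640 × 60 = 149° 12.81840′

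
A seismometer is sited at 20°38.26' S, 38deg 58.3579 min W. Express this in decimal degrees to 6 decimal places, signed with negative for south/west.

Lat: 38.26′ = 0.637667°; total 20.6376667
hemisphere S, so the sign is −
λ: 58.3579′ = 0.972632°; total 38.9726317
hemisphere W, so the sign is −

-20.637667, -38.972632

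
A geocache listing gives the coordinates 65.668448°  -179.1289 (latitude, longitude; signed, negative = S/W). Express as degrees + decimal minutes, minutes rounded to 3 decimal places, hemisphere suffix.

Lat: minutes = (65.668448 − 65) × 60 = 40.10688
Longitude is negative → W; |value| = 179.128900
Longitude: fractional part 0.128900 → 7.73400 minutes

65° 40.107′ N, 179° 7.734′ W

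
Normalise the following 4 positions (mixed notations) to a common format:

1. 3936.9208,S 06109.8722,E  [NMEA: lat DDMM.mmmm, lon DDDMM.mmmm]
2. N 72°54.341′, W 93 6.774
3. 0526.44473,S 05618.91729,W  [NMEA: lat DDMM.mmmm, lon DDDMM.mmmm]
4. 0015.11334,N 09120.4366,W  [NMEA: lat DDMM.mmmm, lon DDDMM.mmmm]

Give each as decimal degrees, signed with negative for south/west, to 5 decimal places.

1. -39.61535, 61.16454
2. 72.90568, -93.11290
3. -5.44075, -56.31529
4. 0.25189, -91.34061

Point 1:
  Latitude: degrees = first 2 digits = 39, minutes = 36.9208; 39 + 36.9208/60 = 39.615347
  hemisphere S, so the sign is −
  Lon: split at 3 digits → 061° and 9.8722′; 61 + 9.8722/60 = 61.164537
  E ⇒ keep positive
Point 2:
  φ: 72 + 54.341/60 = 72.905683
  N ⇒ keep positive
  Longitude: 93 + 6.774/60 = 93.112900
  W → negative
Point 3:
  Latitude: split at 2 digits → 05° and 26.44473′; 5 + 26.44473/60 = 5.440746
  S ⇒ negate
  Lon: degrees = first 3 digits = 56, minutes = 18.91729; 56 + 18.91729/60 = 56.315288
  W → negative
Point 4:
  Latitude: degrees = first 2 digits = 0, minutes = 15.11334; 0 + 15.11334/60 = 0.251889
  N → positive
  λ: split at 3 digits → 091° and 20.4366′; 91 + 20.4366/60 = 91.340610
  W → negative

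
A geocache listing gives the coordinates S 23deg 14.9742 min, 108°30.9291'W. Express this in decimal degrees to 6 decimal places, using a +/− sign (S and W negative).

-23.249570, -108.515485

Latitude: 14.9742′ = 0.249570°; total 23.2495700
S ⇒ negate
Lon: 108 + 30.9291/60 = 108.5154850
W ⇒ negate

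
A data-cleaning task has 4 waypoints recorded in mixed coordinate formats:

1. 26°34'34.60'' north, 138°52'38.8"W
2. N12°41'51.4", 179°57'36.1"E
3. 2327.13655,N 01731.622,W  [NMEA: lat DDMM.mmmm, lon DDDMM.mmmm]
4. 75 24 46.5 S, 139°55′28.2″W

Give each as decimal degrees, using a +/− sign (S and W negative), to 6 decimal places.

Point 1:
  φ: 34′ + 34.6″ = 34.57667′; 26 + 34.57667/60 = 26.5762778
  N ⇒ keep positive
  Lon: 52′ + 38.8″ = 52.64667′; 138 + 52.64667/60 = 138.8774444
  W ⇒ negate
Point 2:
  Lat: 12° + 41/60 + 51.4/3600 = 12 + 0.683333 + 0.014278 = 12.6976111
  N ⇒ keep positive
  Longitude: 179 + 57/60 + 36.1/3600 = 179.9600278
  E → positive
Point 3:
  φ: degrees = first 2 digits = 23, minutes = 27.13655; 23 + 27.13655/60 = 23.4522758
  N → positive
  Lon: split at 3 digits → 017° and 31.622′; 17 + 31.622/60 = 17.5270333
  hemisphere W, so the sign is −
Point 4:
  Lat: 75 + 24/60 + 46.5/3600 = 75.4129167
  S → negative
  λ: 139° + 55/60 + 28.2/3600 = 139 + 0.916667 + 0.007833 = 139.9245000
  W ⇒ negate

1. 26.576278, -138.877444
2. 12.697611, 179.960028
3. 23.452276, -17.527033
4. -75.412917, -139.924500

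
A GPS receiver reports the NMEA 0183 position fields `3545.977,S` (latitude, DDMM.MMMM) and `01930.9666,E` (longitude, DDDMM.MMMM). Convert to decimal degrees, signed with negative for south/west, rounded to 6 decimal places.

Lat: degrees = first 2 digits = 35, minutes = 45.977; 35 + 45.977/60 = 35.7662833
S ⇒ negate
Longitude: split at 3 digits → 019° and 30.9666′; 19 + 30.9666/60 = 19.5161100
E → positive

-35.766283, 19.516110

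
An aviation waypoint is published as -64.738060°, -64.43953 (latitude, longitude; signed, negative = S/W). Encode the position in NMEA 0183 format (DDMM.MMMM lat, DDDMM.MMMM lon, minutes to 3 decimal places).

6444.284,S / 06426.372,W

Latitude is negative → S; |value| = 64.738060
φ: minutes = (64.738060 − 64) × 60 = 44.28360
Longitude is negative → W; |value| = 64.439530
Longitude: minutes = (64.439530 − 64) × 60 = 26.37180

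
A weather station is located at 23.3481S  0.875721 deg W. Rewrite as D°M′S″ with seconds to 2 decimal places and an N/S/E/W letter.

23°20′53.16″ S, 0°52′32.60″ W

Latitude: 0.348100° → 20.88600′; 0.88600 × 60 = 53.1600″
λ: whole degrees 0; 52.54326′ → 52′ and 32.5956″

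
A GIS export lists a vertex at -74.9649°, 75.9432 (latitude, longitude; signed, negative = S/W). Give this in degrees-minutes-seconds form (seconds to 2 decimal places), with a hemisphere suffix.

Latitude is negative → S; |value| = 74.964900
Lat: 0.964900 × 60 = 57.89400′ → 57′, remainder × 60 = 53.6400″
Longitude: 0.943200 × 60 = 56.59200′ → 56′, remainder × 60 = 35.5200″

74°57′53.64″ S, 75°56′35.52″ E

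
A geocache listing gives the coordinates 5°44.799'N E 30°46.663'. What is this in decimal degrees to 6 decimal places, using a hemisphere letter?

Latitude: 5 + 44.799/60 = 5.7466500
Lon: 46.663′ = 0.777717°; total 30.7777167

5.746650° N, 30.777717° E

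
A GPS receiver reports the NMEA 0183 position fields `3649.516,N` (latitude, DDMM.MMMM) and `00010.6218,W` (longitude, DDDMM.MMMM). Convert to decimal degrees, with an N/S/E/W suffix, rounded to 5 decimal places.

36.82527° N, 0.17703° W

φ: split at 2 digits → 36° and 49.516′; 36 + 49.516/60 = 36.825267
Longitude: degrees = first 3 digits = 0, minutes = 10.6218; 0 + 10.6218/60 = 0.177030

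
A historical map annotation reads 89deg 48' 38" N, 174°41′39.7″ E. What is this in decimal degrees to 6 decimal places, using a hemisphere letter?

Lat: 89° + 48/60 + 38/3600 = 89 + 0.800000 + 0.010556 = 89.8105556
λ: 41′ + 39.7″ = 41.66167′; 174 + 41.66167/60 = 174.6943611

89.810556° N, 174.694361° E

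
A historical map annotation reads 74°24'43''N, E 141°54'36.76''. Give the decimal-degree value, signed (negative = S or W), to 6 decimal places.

φ: 24′ + 43″ = 24.71667′; 74 + 24.71667/60 = 74.4119444
N → positive
λ: 141° + 54/60 + 36.76/3600 = 141 + 0.900000 + 0.010211 = 141.9102111
E → positive

74.411944, 141.910211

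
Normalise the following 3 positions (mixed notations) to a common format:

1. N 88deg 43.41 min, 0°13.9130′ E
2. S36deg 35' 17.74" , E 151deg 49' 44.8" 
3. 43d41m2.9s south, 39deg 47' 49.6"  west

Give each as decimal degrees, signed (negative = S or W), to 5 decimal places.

1. 88.72350, 0.23188
2. -36.58826, 151.82911
3. -43.68414, -39.79711

Point 1:
  Latitude: 43.41′ = 0.723500°; total 88.723500
  N → positive
  λ: 13.913′ = 0.231883°; total 0.231883
  E ⇒ keep positive
Point 2:
  φ: 36 + 35/60 + 17.74/3600 = 36.588261
  S ⇒ negate
  λ: 49′ + 44.8″ = 49.74667′; 151 + 49.74667/60 = 151.829111
  E ⇒ keep positive
Point 3:
  Lat: 41′ + 2.9″ = 41.04833′; 43 + 41.04833/60 = 43.684139
  hemisphere S, so the sign is −
  λ: 39 + 47/60 + 49.6/3600 = 39.797111
  W ⇒ negate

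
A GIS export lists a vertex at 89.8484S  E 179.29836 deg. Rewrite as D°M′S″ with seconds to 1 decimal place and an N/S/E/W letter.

φ: whole degrees 89; 50.90400′ → 50′ and 54.240″
Longitude: whole degrees 179; 17.90160′ → 17′ and 54.096″

89°50′54.2″ S, 179°17′54.1″ E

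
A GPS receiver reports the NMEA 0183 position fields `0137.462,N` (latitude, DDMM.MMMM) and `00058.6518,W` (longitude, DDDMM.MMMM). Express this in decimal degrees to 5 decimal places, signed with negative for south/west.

Latitude: degrees = first 2 digits = 1, minutes = 37.462; 1 + 37.462/60 = 1.624367
N → positive
Longitude: split at 3 digits → 000° and 58.6518′; 0 + 58.6518/60 = 0.977530
W ⇒ negate

1.62437, -0.97753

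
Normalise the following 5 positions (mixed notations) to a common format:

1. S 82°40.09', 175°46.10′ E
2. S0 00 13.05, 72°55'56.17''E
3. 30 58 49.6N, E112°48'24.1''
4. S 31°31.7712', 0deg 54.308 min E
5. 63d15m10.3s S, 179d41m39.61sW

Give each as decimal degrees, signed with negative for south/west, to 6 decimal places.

Point 1:
  Latitude: 40.09′ = 0.668167°; total 82.6681667
  S ⇒ negate
  λ: 46.1′ = 0.768333°; total 175.7683333
  E → positive
Point 2:
  Latitude: 0 + 0/60 + 13.05/3600 = 0.0036250
  S ⇒ negate
  λ: 55′ + 56.17″ = 55.93617′; 72 + 55.93617/60 = 72.9322694
  E → positive
Point 3:
  Lat: 30° + 58/60 + 49.6/3600 = 30 + 0.966667 + 0.013778 = 30.9804444
  N → positive
  Longitude: 112 + 48/60 + 24.1/3600 = 112.8066944
  E → positive
Point 4:
  Lat: 31.7712′ = 0.529520°; total 31.5295200
  hemisphere S, so the sign is −
  Lon: 54.308′ = 0.905133°; total 0.9051333
  E ⇒ keep positive
Point 5:
  Latitude: 63° + 15/60 + 10.3/3600 = 63 + 0.250000 + 0.002861 = 63.2528611
  S ⇒ negate
  λ: 179° + 41/60 + 39.61/3600 = 179 + 0.683333 + 0.011003 = 179.6943361
  W → negative

1. -82.668167, 175.768333
2. -0.003625, 72.932269
3. 30.980444, 112.806694
4. -31.529520, 0.905133
5. -63.252861, -179.694336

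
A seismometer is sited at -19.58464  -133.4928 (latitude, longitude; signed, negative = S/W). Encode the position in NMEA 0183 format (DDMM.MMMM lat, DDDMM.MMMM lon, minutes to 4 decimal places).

Latitude is negative → S; |value| = 19.584640
φ: 19° + 0.584640 × 60 = 19° 35.078400′
Longitude is negative → W; |value| = 133.492800
λ: minutes = (133.492800 − 133) × 60 = 29.568000

1935.0784,S / 13329.5680,W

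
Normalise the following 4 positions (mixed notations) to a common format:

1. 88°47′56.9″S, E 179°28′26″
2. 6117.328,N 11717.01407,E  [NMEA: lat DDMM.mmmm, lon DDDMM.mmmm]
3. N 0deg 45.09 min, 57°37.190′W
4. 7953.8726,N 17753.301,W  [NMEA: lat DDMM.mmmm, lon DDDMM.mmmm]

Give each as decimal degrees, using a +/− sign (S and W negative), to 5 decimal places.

Point 1:
  Lat: 88° + 47/60 + 56.9/3600 = 88 + 0.783333 + 0.015806 = 88.799139
  S ⇒ negate
  Lon: 28′ + 26″ = 28.43333′; 179 + 28.43333/60 = 179.473889
  E → positive
Point 2:
  φ: degrees = first 2 digits = 61, minutes = 17.328; 61 + 17.328/60 = 61.288800
  N → positive
  Longitude: split at 3 digits → 117° and 17.01407′; 117 + 17.01407/60 = 117.283568
  E ⇒ keep positive
Point 3:
  Lat: 45.09′ = 0.751500°; total 0.751500
  N ⇒ keep positive
  Longitude: 37.19′ = 0.619833°; total 57.619833
  hemisphere W, so the sign is −
Point 4:
  φ: split at 2 digits → 79° and 53.8726′; 79 + 53.8726/60 = 79.897877
  N ⇒ keep positive
  Lon: degrees = first 3 digits = 177, minutes = 53.301; 177 + 53.301/60 = 177.888350
  hemisphere W, so the sign is −

1. -88.79914, 179.47389
2. 61.28880, 117.28357
3. 0.75150, -57.61983
4. 79.89788, -177.88835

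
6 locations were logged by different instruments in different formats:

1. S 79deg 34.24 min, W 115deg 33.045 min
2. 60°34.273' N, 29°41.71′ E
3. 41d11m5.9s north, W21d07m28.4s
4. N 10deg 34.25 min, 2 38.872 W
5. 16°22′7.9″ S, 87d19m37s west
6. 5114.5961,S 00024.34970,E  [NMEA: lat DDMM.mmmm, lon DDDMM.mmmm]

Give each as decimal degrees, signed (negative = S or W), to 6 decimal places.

Point 1:
  Lat: 79 + 34.24/60 = 79.5706667
  S ⇒ negate
  Longitude: 115 + 33.045/60 = 115.5507500
  W → negative
Point 2:
  Lat: 60 + 34.273/60 = 60.5712167
  N ⇒ keep positive
  λ: 29 + 41.71/60 = 29.6951667
  E → positive
Point 3:
  Latitude: 41° + 11/60 + 5.9/3600 = 41 + 0.183333 + 0.001639 = 41.1849722
  N → positive
  Longitude: 21° + 7/60 + 28.4/3600 = 21 + 0.116667 + 0.007889 = 21.1245556
  W ⇒ negate
Point 4:
  Latitude: 10 + 34.25/60 = 10.5708333
  N ⇒ keep positive
  Longitude: 38.872′ = 0.647867°; total 2.6478667
  W ⇒ negate
Point 5:
  Lat: 22′ + 7.9″ = 22.13167′; 16 + 22.13167/60 = 16.3688611
  S ⇒ negate
  Longitude: 87 + 19/60 + 37/3600 = 87.3269444
  W → negative
Point 6:
  φ: split at 2 digits → 51° and 14.5961′; 51 + 14.5961/60 = 51.2432683
  S ⇒ negate
  Lon: split at 3 digits → 000° and 24.3497′; 0 + 24.3497/60 = 0.4058283
  E → positive

1. -79.570667, -115.550750
2. 60.571217, 29.695167
3. 41.184972, -21.124556
4. 10.570833, -2.647867
5. -16.368861, -87.326944
6. -51.243268, 0.405828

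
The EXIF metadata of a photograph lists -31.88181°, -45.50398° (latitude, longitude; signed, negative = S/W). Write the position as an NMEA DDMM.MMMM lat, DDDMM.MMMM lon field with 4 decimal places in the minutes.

Latitude is negative → S; |value| = 31.881810
φ: fractional part 0.881810 → 52.908600 minutes
Longitude is negative → W; |value| = 45.503980
λ: fractional part 0.503980 → 30.238800 minutes

3152.9086,S / 04530.2388,W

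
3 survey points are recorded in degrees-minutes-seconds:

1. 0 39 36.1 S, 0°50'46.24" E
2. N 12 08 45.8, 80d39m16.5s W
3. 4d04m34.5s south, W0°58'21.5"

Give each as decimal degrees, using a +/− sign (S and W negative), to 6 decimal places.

1. -0.660028, 0.846178
2. 12.146056, -80.654583
3. -4.076250, -0.972639

Point 1:
  φ: 0° + 39/60 + 36.1/3600 = 0 + 0.650000 + 0.010028 = 0.6600278
  hemisphere S, so the sign is −
  Longitude: 0° + 50/60 + 46.24/3600 = 0 + 0.833333 + 0.012844 = 0.8461778
  E ⇒ keep positive
Point 2:
  Lat: 12 + 8/60 + 45.8/3600 = 12.1460556
  N ⇒ keep positive
  Longitude: 39′ + 16.5″ = 39.27500′; 80 + 39.27500/60 = 80.6545833
  hemisphere W, so the sign is −
Point 3:
  Lat: 4° + 4/60 + 34.5/3600 = 4 + 0.066667 + 0.009583 = 4.0762500
  S ⇒ negate
  Lon: 0° + 58/60 + 21.5/3600 = 0 + 0.966667 + 0.005972 = 0.9726389
  W → negative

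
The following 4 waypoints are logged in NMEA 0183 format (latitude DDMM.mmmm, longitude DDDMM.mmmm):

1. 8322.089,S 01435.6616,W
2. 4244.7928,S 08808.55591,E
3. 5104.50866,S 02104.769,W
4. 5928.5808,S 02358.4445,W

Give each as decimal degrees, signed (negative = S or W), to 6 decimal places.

Point 1:
  Lat: degrees = first 2 digits = 83, minutes = 22.089; 83 + 22.089/60 = 83.3681500
  S → negative
  Lon: degrees = first 3 digits = 14, minutes = 35.6616; 14 + 35.6616/60 = 14.5943600
  hemisphere W, so the sign is −
Point 2:
  Lat: degrees = first 2 digits = 42, minutes = 44.7928; 42 + 44.7928/60 = 42.7465467
  S ⇒ negate
  λ: split at 3 digits → 088° and 8.55591′; 88 + 8.55591/60 = 88.1425985
  E ⇒ keep positive
Point 3:
  Lat: split at 2 digits → 51° and 4.50866′; 51 + 4.50866/60 = 51.0751443
  hemisphere S, so the sign is −
  λ: degrees = first 3 digits = 21, minutes = 4.769; 21 + 4.769/60 = 21.0794833
  W ⇒ negate
Point 4:
  Lat: degrees = first 2 digits = 59, minutes = 28.5808; 59 + 28.5808/60 = 59.4763467
  hemisphere S, so the sign is −
  λ: split at 3 digits → 023° and 58.4445′; 23 + 58.4445/60 = 23.9740750
  W → negative

1. -83.368150, -14.594360
2. -42.746547, 88.142599
3. -51.075144, -21.079483
4. -59.476347, -23.974075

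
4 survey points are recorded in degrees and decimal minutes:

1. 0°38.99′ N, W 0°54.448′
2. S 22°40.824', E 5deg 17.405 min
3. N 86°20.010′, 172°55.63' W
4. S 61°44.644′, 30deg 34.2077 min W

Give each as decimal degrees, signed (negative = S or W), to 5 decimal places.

1. 0.64983, -0.90747
2. -22.68040, 5.29008
3. 86.33350, -172.92717
4. -61.74407, -30.57013

Point 1:
  φ: 38.99′ = 0.649833°; total 0.649833
  N → positive
  λ: 0 + 54.448/60 = 0.907467
  W → negative
Point 2:
  Latitude: 22 + 40.824/60 = 22.680400
  S → negative
  λ: 5 + 17.405/60 = 5.290083
  E → positive
Point 3:
  Lat: 20.01′ = 0.333500°; total 86.333500
  N → positive
  Lon: 55.63′ = 0.927167°; total 172.927167
  hemisphere W, so the sign is −
Point 4:
  Latitude: 61 + 44.644/60 = 61.744067
  hemisphere S, so the sign is −
  Longitude: 34.2077′ = 0.570128°; total 30.570128
  W → negative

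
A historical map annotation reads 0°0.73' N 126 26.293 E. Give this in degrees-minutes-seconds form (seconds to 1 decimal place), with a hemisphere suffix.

φ: fractional minutes 0.73000 × 60 = 43.800″
Longitude: 26.29300′ → 26′ and 0.29300 × 60 = 17.580″

0°00′43.8″ N, 126°26′17.6″ E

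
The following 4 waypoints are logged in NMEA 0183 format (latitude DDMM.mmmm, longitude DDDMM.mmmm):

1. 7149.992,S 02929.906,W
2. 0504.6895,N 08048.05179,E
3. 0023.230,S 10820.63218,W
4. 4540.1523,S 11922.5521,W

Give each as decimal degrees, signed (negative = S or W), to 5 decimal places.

1. -71.83320, -29.49843
2. 5.07816, 80.80086
3. -0.38717, -108.34387
4. -45.66921, -119.37587

Point 1:
  φ: split at 2 digits → 71° and 49.992′; 71 + 49.992/60 = 71.833200
  S ⇒ negate
  Lon: degrees = first 3 digits = 29, minutes = 29.906; 29 + 29.906/60 = 29.498433
  hemisphere W, so the sign is −
Point 2:
  Latitude: degrees = first 2 digits = 5, minutes = 4.6895; 5 + 4.6895/60 = 5.078158
  N → positive
  Lon: split at 3 digits → 080° and 48.05179′; 80 + 48.05179/60 = 80.800863
  E → positive
Point 3:
  Lat: degrees = first 2 digits = 0, minutes = 23.23; 0 + 23.23/60 = 0.387167
  hemisphere S, so the sign is −
  Longitude: degrees = first 3 digits = 108, minutes = 20.63218; 108 + 20.63218/60 = 108.343870
  W → negative
Point 4:
  φ: degrees = first 2 digits = 45, minutes = 40.1523; 45 + 40.1523/60 = 45.669205
  hemisphere S, so the sign is −
  Longitude: degrees = first 3 digits = 119, minutes = 22.5521; 119 + 22.5521/60 = 119.375868
  W ⇒ negate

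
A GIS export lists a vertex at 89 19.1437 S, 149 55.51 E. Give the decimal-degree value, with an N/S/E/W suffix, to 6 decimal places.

89.319062° S, 149.925167° E

φ: 19.1437′ = 0.319062°; total 89.3190617
λ: 149 + 55.51/60 = 149.9251667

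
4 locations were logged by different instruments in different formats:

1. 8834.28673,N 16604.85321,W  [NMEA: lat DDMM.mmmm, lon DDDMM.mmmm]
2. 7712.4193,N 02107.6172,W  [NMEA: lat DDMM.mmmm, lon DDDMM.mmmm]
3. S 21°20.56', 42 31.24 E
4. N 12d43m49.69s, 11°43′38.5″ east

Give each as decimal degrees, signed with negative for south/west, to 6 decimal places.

1. 88.571446, -166.080887
2. 77.206988, -21.126953
3. -21.342667, 42.520667
4. 12.730469, 11.727361

Point 1:
  φ: degrees = first 2 digits = 88, minutes = 34.28673; 88 + 34.28673/60 = 88.5714455
  N ⇒ keep positive
  Longitude: split at 3 digits → 166° and 4.85321′; 166 + 4.85321/60 = 166.0808868
  W ⇒ negate
Point 2:
  φ: degrees = first 2 digits = 77, minutes = 12.4193; 77 + 12.4193/60 = 77.2069883
  N → positive
  Longitude: degrees = first 3 digits = 21, minutes = 7.6172; 21 + 7.6172/60 = 21.1269533
  hemisphere W, so the sign is −
Point 3:
  Lat: 20.56′ = 0.342667°; total 21.3426667
  hemisphere S, so the sign is −
  Longitude: 42 + 31.24/60 = 42.5206667
  E ⇒ keep positive
Point 4:
  Lat: 12° + 43/60 + 49.69/3600 = 12 + 0.716667 + 0.013803 = 12.7304694
  N → positive
  λ: 43′ + 38.5″ = 43.64167′; 11 + 43.64167/60 = 11.7273611
  E ⇒ keep positive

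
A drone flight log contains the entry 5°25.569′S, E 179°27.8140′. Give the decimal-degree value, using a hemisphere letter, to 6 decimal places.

5.426150° S, 179.463567° E

Lat: 25.569′ = 0.426150°; total 5.4261500
Longitude: 179 + 27.814/60 = 179.4635667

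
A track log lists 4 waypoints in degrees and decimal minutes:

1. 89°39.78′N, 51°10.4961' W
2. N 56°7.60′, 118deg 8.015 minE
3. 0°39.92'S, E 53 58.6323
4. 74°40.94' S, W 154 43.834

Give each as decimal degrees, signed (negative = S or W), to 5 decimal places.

1. 89.66300, -51.17494
2. 56.12667, 118.13358
3. -0.66533, 53.97721
4. -74.68233, -154.73057

Point 1:
  Lat: 39.78′ = 0.663000°; total 89.663000
  N ⇒ keep positive
  λ: 51 + 10.4961/60 = 51.174935
  W → negative
Point 2:
  Latitude: 56 + 7.6/60 = 56.126667
  N → positive
  Lon: 8.015′ = 0.133583°; total 118.133583
  E ⇒ keep positive
Point 3:
  Lat: 39.92′ = 0.665333°; total 0.665333
  hemisphere S, so the sign is −
  λ: 53 + 58.6323/60 = 53.977205
  E → positive
Point 4:
  φ: 40.94′ = 0.682333°; total 74.682333
  hemisphere S, so the sign is −
  Longitude: 43.834′ = 0.730567°; total 154.730567
  hemisphere W, so the sign is −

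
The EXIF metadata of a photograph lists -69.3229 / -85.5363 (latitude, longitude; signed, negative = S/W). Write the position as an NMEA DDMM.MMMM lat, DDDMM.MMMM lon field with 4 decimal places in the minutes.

6919.3740,S / 08532.1780,W

Latitude is negative → S; |value| = 69.322900
Lat: minutes = (69.322900 − 69) × 60 = 19.374000
Longitude is negative → W; |value| = 85.536300
Lon: fractional part 0.536300 → 32.178000 minutes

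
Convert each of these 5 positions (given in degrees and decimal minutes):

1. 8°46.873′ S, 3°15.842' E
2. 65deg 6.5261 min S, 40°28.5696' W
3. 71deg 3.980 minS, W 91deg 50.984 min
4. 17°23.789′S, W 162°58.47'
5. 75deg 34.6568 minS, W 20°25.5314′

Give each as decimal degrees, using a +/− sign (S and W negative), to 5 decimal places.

Point 1:
  Lat: 8 + 46.873/60 = 8.781217
  S → negative
  Longitude: 15.842′ = 0.264033°; total 3.264033
  E ⇒ keep positive
Point 2:
  Lat: 65 + 6.5261/60 = 65.108768
  S → negative
  λ: 40 + 28.5696/60 = 40.476160
  W → negative
Point 3:
  Latitude: 3.98′ = 0.066333°; total 71.066333
  hemisphere S, so the sign is −
  Longitude: 91 + 50.984/60 = 91.849733
  W ⇒ negate
Point 4:
  Latitude: 23.789′ = 0.396483°; total 17.396483
  hemisphere S, so the sign is −
  Longitude: 58.47′ = 0.974500°; total 162.974500
  hemisphere W, so the sign is −
Point 5:
  φ: 34.6568′ = 0.577613°; total 75.577613
  S ⇒ negate
  λ: 25.5314′ = 0.425523°; total 20.425523
  hemisphere W, so the sign is −

1. -8.78122, 3.26403
2. -65.10877, -40.47616
3. -71.06633, -91.84973
4. -17.39648, -162.97450
5. -75.57761, -20.42552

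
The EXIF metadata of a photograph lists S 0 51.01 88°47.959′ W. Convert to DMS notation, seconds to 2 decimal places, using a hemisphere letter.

Latitude: 51.01000′ → 51′ and 0.01000 × 60 = 0.6000″
Lon: fractional minutes 0.95900 × 60 = 57.5400″

0°51′0.60″ S, 88°47′57.54″ W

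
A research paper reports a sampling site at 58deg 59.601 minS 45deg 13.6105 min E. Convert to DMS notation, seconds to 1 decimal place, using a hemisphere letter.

58°59′36.1″ S, 45°13′36.6″ E

φ: fractional minutes 0.60100 × 60 = 36.060″
λ: fractional minutes 0.61050 × 60 = 36.630″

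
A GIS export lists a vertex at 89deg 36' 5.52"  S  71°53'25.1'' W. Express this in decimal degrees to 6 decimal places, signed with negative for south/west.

Latitude: 89° + 36/60 + 5.52/3600 = 89 + 0.600000 + 0.001533 = 89.6015333
S ⇒ negate
Longitude: 71° + 53/60 + 25.1/3600 = 71 + 0.883333 + 0.006972 = 71.8903056
hemisphere W, so the sign is −

-89.601533, -71.890306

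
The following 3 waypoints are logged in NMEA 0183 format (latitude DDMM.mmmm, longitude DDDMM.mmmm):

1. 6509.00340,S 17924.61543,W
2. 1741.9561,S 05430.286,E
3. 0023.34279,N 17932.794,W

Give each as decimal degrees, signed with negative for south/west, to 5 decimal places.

1. -65.15006, -179.41026
2. -17.69927, 54.50477
3. 0.38905, -179.54657

Point 1:
  φ: degrees = first 2 digits = 65, minutes = 9.0034; 65 + 9.0034/60 = 65.150057
  S → negative
  Longitude: split at 3 digits → 179° and 24.61543′; 179 + 24.61543/60 = 179.410257
  hemisphere W, so the sign is −
Point 2:
  Lat: split at 2 digits → 17° and 41.9561′; 17 + 41.9561/60 = 17.699268
  S → negative
  Lon: split at 3 digits → 054° and 30.286′; 54 + 30.286/60 = 54.504767
  E → positive
Point 3:
  Lat: split at 2 digits → 00° and 23.34279′; 0 + 23.34279/60 = 0.389047
  N ⇒ keep positive
  λ: split at 3 digits → 179° and 32.794′; 179 + 32.794/60 = 179.546567
  W → negative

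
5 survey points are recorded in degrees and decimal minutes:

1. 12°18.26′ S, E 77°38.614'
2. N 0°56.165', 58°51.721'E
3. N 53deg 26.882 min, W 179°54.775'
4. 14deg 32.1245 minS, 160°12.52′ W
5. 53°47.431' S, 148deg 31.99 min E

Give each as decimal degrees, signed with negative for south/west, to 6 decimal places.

Point 1:
  Latitude: 12 + 18.26/60 = 12.3043333
  S ⇒ negate
  Lon: 77 + 38.614/60 = 77.6435667
  E ⇒ keep positive
Point 2:
  φ: 0 + 56.165/60 = 0.9360833
  N → positive
  λ: 51.721′ = 0.862017°; total 58.8620167
  E → positive
Point 3:
  φ: 53 + 26.882/60 = 53.4480333
  N → positive
  Lon: 179 + 54.775/60 = 179.9129167
  W → negative
Point 4:
  φ: 32.1245′ = 0.535408°; total 14.5354083
  S → negative
  Lon: 160 + 12.52/60 = 160.2086667
  W → negative
Point 5:
  Latitude: 47.431′ = 0.790517°; total 53.7905167
  S ⇒ negate
  λ: 31.99′ = 0.533167°; total 148.5331667
  E → positive

1. -12.304333, 77.643567
2. 0.936083, 58.862017
3. 53.448033, -179.912917
4. -14.535408, -160.208667
5. -53.790517, 148.533167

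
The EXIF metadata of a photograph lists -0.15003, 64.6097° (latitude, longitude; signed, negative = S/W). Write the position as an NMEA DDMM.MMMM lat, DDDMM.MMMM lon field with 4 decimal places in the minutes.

0009.0018,S / 06436.5820,E

Latitude is negative → S; |value| = 0.150030
φ: minutes = (0.150030 − 0) × 60 = 9.001800
λ: minutes = (64.609700 − 64) × 60 = 36.582000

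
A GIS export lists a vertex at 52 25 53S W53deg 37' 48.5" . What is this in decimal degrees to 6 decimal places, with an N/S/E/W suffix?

Latitude: 25′ + 53″ = 25.88333′; 52 + 25.88333/60 = 52.4313889
Longitude: 37′ + 48.5″ = 37.80833′; 53 + 37.80833/60 = 53.6301389

52.431389° S, 53.630139° W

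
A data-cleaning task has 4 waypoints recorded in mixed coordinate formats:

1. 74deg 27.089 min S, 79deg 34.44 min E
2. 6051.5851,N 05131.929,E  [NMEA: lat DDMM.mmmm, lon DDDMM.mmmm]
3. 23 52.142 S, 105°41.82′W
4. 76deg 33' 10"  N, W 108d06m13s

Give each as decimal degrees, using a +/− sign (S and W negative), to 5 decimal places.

1. -74.45148, 79.57400
2. 60.85975, 51.53215
3. -23.86903, -105.69700
4. 76.55278, -108.10361

Point 1:
  φ: 74 + 27.089/60 = 74.451483
  S → negative
  Lon: 79 + 34.44/60 = 79.574000
  E ⇒ keep positive
Point 2:
  Latitude: degrees = first 2 digits = 60, minutes = 51.5851; 60 + 51.5851/60 = 60.859752
  N ⇒ keep positive
  Lon: split at 3 digits → 051° and 31.929′; 51 + 31.929/60 = 51.532150
  E ⇒ keep positive
Point 3:
  Lat: 52.142′ = 0.869033°; total 23.869033
  S → negative
  λ: 41.82′ = 0.697000°; total 105.697000
  W → negative
Point 4:
  Lat: 76 + 33/60 + 10/3600 = 76.552778
  N ⇒ keep positive
  λ: 6′ + 13″ = 6.21667′; 108 + 6.21667/60 = 108.103611
  W → negative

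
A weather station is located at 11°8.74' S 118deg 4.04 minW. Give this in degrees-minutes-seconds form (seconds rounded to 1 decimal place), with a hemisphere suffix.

11°08′44.4″ S, 118°04′2.4″ W

Lat: fractional minutes 0.74000 × 60 = 44.400″
Lon: 4.04000′ → 4′ and 0.04000 × 60 = 2.400″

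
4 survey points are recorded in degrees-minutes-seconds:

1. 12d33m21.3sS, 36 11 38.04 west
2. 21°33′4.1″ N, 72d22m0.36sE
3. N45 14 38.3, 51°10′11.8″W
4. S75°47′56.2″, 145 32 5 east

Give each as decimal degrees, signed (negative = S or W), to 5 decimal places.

1. -12.55592, -36.19390
2. 21.55114, 72.36677
3. 45.24397, -51.16994
4. -75.79894, 145.53472

Point 1:
  φ: 12° + 33/60 + 21.3/3600 = 12 + 0.550000 + 0.005917 = 12.555917
  S → negative
  Longitude: 11′ + 38.04″ = 11.63400′; 36 + 11.63400/60 = 36.193900
  W ⇒ negate
Point 2:
  Latitude: 21° + 33/60 + 4.1/3600 = 21 + 0.550000 + 0.001139 = 21.551139
  N → positive
  λ: 72° + 22/60 + 0.36/3600 = 72 + 0.366667 + 0.000100 = 72.366767
  E ⇒ keep positive
Point 3:
  φ: 45 + 14/60 + 38.3/3600 = 45.243972
  N ⇒ keep positive
  Lon: 10′ + 11.8″ = 10.19667′; 51 + 10.19667/60 = 51.169944
  hemisphere W, so the sign is −
Point 4:
  φ: 75 + 47/60 + 56.2/3600 = 75.798944
  hemisphere S, so the sign is −
  λ: 145° + 32/60 + 5/3600 = 145 + 0.533333 + 0.001389 = 145.534722
  E ⇒ keep positive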